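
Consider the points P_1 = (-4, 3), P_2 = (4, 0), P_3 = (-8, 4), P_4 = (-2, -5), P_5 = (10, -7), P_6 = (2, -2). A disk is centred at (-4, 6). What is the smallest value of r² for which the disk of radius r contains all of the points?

The required radius is the distance from (-4, 6) to the farthest point.
Squared distances: 9, 100, 20, 125, 365, 100.
Maximum is 365, attained at P_5.

365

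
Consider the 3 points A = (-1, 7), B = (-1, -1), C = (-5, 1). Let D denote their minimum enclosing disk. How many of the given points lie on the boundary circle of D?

3

Side lengths²: AB² = 64, AC² = 52, BC² = 20.
Since AB² = 64 < 52 + 20 = 72, the triangle is acute, so the smallest enclosing circle is the circumcircle.
Circumcentre = (-1.5, 3), r² = 16.25.
The points at distance exactly r from the centre are A, B, C — 3 points.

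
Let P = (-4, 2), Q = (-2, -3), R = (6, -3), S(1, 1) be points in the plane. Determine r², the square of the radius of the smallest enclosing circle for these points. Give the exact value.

31.25

The farthest pair is P–R with squared distance 125. The circle on this segment as diameter has centre (1, -0.5) and r² = 125/4 = 31.25.
Check Q: distance² to centre = 15.25 ≤ 31.25, so it lies inside.
All remaining points lie in this disk, and no smaller disk contains both endpoints, so this is the minimum enclosing circle.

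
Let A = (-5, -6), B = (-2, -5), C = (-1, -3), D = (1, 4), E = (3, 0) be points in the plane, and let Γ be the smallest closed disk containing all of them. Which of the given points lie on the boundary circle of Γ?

A, D

The minimum enclosing circle of a finite set is fixed by two of the points (as a diameter) or three (as a circumcircle).
The farthest pair is A–D with squared distance 136. The circle on this segment as diameter has centre (-2, -1) and r² = 136/4 = 34.
Check B: distance² to centre = 16 ≤ 34, so it lies inside.
All remaining points lie in this disk, and no smaller disk contains both endpoints, so this is the minimum enclosing circle.
The points at distance exactly r from the centre are A, D — 2 points.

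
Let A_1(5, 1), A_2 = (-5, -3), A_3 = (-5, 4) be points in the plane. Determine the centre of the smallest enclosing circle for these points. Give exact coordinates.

(-0.6, 0.5)

Side lengths²: A_1A_2² = 116, A_1A_3² = 109, A_2A_3² = 49.
Since A_1A_2² = 116 < 109 + 49 = 158, the triangle is acute, so the smallest enclosing circle is the circumcircle.
Circumcentre = (-0.6, 0.5), r² = 31.61.
Centre = (-0.6, 0.5).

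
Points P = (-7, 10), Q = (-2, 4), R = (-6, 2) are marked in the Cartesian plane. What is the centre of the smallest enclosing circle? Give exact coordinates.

Side lengths²: PQ² = 61, PR² = 65, QR² = 20.
Since PR² = 65 < 61 + 20 = 81, the triangle is acute, so the smallest enclosing circle is the circumcircle.
Circumcentre = (-189/34, 104/17), r² = 19825/1156.
Centre = (-189/34, 104/17).

(-189/34, 104/17)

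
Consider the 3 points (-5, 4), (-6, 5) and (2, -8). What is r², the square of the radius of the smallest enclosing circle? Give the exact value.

Call the three points A, B, C in the order given.
Side lengths²: AB² = 2, AC² = 193, BC² = 233.
Since BC² = 233 ≥ 193 + 2 = 195, the angle opposite BC is not acute, so the smallest enclosing circle has BC as diameter.
Centre = midpoint of BC = (-2, -1.5), r² = 233/4 = 58.25.

58.25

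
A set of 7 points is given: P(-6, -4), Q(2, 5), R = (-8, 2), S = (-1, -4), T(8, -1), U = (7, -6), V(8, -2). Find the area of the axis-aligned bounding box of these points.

x ranges over [-8, 8], width 16.
y ranges over [-6, 5], height 11.
Area = 16 × 11 = 176.

176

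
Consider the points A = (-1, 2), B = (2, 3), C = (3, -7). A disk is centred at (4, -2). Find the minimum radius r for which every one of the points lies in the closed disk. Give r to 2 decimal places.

The required radius is the distance from (4, -2) to the farthest point.
Squared distances: 41, 29, 26.
Maximum is 41, attained at A.
r = √41 ≈ 6.40.

6.40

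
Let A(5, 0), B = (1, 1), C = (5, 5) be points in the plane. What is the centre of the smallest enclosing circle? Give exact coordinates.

(3.5, 2.5)

Side lengths²: AB² = 17, AC² = 25, BC² = 32.
Since BC² = 32 < 25 + 17 = 42, the triangle is acute, so the smallest enclosing circle is the circumcircle.
Circumcentre = (3.5, 2.5), r² = 8.5.
Centre = (3.5, 2.5).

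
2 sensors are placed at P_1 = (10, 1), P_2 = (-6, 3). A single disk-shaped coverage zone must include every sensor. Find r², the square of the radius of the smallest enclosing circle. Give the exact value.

65

The smallest circle enclosing two points has them as diameter endpoints.
Centre = midpoint = (2, 2); r² = |P_1P_2|²/4 = 260/4 = 65.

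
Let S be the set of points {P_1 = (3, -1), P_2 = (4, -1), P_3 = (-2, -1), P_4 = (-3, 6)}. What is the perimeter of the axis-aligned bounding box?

Width = max x − min x = 4 − (-3) = 7.
Height = max y − min y = 6 − (-1) = 7.
Perimeter = 2(7 + 7) = 28.

28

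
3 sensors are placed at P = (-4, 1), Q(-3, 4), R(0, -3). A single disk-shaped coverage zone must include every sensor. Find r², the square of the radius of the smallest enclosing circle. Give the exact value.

14.5

Side lengths²: PQ² = 10, PR² = 32, QR² = 58.
Since QR² = 58 ≥ 32 + 10 = 42, the angle opposite QR is not acute, so the smallest enclosing circle has QR as diameter.
Centre = midpoint of QR = (-1.5, 0.5), r² = 58/4 = 14.5.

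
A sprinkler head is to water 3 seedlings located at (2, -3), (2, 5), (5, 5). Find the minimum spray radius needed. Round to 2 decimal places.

4.27

Call the three points A, B, C in the order given.
Side lengths²: AB² = 64, AC² = 73, BC² = 9.
Since AC² = 73 ≥ 64 + 9 = 73, the angle opposite AC is not acute, so the smallest enclosing circle has AC as diameter.
Centre = midpoint of AC = (3.5, 1), r² = 73/4 = 18.25.
r = √(18.25) ≈ 4.27.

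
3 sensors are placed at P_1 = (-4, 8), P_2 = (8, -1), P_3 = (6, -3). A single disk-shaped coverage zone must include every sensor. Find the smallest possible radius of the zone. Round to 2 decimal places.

7.51

Side lengths²: P_1P_2² = 225, P_1P_3² = 221, P_2P_3² = 8.
Since P_1P_2² = 225 < 221 + 8 = 229, the triangle is acute, so the smallest enclosing circle is the circumcircle.
Circumcentre = (25/14, 45/14), r² = 5525/98.
r = √(5525/98) ≈ 7.51.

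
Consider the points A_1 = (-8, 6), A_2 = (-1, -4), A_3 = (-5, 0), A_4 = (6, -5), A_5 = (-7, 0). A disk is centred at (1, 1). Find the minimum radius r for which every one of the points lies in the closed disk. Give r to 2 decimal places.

The required radius is the distance from (1, 1) to the farthest point.
Squared distances: 106, 29, 37, 61, 65.
Maximum is 106, attained at A_1.
r = √106 ≈ 10.30.

10.30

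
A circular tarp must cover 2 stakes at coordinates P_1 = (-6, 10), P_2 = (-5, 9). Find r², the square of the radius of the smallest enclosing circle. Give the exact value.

The smallest circle enclosing two points has them as diameter endpoints.
Centre = midpoint = (-5.5, 9.5); r² = |P_1P_2|²/4 = 2/4 = 0.5.

0.5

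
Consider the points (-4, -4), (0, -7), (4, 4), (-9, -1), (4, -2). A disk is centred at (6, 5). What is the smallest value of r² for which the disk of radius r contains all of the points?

261

The required radius is the distance from (6, 5) to the farthest point.
Squared distances: 181, 180, 5, 261, 53.
Maximum is 261, attained at (-9, -1).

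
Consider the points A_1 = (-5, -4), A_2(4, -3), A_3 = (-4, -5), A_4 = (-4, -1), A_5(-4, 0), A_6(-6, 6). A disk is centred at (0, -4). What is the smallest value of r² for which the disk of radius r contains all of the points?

The required radius is the distance from (0, -4) to the farthest point.
Squared distances: 25, 17, 17, 25, 32, 136.
Maximum is 136, attained at A_6.

136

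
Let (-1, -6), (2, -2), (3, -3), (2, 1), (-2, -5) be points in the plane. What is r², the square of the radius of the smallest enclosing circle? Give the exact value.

14.5

The minimum enclosing circle of a finite set is fixed by two of the points (as a diameter) or three (as a circumcircle).
The farthest pair is (-1, -6)–(2, 1) with squared distance 58. The circle on this segment as diameter has centre (0.5, -2.5) and r² = 58/4 = 14.5.
Check (2, -2): distance² to centre = 2.5 ≤ 14.5, so it lies inside.
All remaining points lie in this disk, and no smaller disk contains both endpoints, so this is the minimum enclosing circle.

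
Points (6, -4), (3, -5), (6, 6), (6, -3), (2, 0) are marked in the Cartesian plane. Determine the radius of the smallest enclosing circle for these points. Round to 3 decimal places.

The farthest pair is (3, -5)–(6, 6) with squared distance 130. The circle on this segment as diameter has centre (4.5, 0.5) and r² = 130/4 = 32.5.
Check (6, -4): distance² to centre = 22.5 ≤ 32.5, so it lies inside.
All remaining points lie in this disk, and no smaller disk contains both endpoints, so this is the minimum enclosing circle.
r = √(32.5) ≈ 5.701.

5.701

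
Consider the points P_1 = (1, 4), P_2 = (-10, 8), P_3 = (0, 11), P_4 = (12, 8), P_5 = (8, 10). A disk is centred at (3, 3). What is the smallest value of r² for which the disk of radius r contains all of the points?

The required radius is the distance from (3, 3) to the farthest point.
Squared distances: 5, 194, 73, 106, 74.
Maximum is 194, attained at P_2.

194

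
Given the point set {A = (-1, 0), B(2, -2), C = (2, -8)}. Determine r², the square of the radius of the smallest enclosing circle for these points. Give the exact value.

18.25

Side lengths²: AB² = 13, AC² = 73, BC² = 36.
Since AC² = 73 ≥ 36 + 13 = 49, the angle opposite AC is not acute, so the smallest enclosing circle has AC as diameter.
Centre = midpoint of AC = (0.5, -4), r² = 73/4 = 18.25.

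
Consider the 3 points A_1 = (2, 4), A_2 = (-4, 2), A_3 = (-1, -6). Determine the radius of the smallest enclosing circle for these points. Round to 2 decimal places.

Side lengths²: A_1A_2² = 40, A_1A_3² = 109, A_2A_3² = 73.
Since A_1A_3² = 109 < 73 + 40 = 113, the triangle is acute, so the smallest enclosing circle is the circumcircle.
Circumcentre = (17/54, -17/18), r² = 39785/1458.
r = √(39785/1458) ≈ 5.22.

5.22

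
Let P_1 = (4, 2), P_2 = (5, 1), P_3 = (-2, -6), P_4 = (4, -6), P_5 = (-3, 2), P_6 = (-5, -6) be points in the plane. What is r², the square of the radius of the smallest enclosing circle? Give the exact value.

37.25

The minimum enclosing circle of a finite set is fixed by two of the points (as a diameter) or three (as a circumcircle).
The farthest pair is P_2–P_6 with squared distance 149. The circle on this segment as diameter has centre (0, -2.5) and r² = 149/4 = 37.25.
Check P_1: distance² to centre = 36.25 ≤ 37.25, so it lies inside.
All remaining points lie in this disk, and no smaller disk contains both endpoints, so this is the minimum enclosing circle.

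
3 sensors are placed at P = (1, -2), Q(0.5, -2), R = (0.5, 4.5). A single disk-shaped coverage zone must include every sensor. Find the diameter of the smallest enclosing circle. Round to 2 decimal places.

Side lengths²: PQ² = 0.25, PR² = 42.5, QR² = 42.25.
Since PR² = 42.5 ≥ 42.25 + 0.25 = 42.5, the angle opposite PR is not acute, so the smallest enclosing circle has PR as diameter.
Centre = midpoint of PR = (0.75, 1.25), r² = 42.5/4 = 10.625.
Diameter = 2r = 2√(10.625) ≈ 6.52.

6.52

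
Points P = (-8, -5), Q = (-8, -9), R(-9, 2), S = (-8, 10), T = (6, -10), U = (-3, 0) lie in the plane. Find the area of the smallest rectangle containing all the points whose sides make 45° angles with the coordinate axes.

323

In coordinates u = x + y, v = x − y the rectangle is axis-aligned; the map (x,y)→(u,v) scales areas by 2.
u-values: -13, -17, -7, 2, -4, -3; range = 2 − (-17) = 19.
v-values: -3, 1, -11, -18, 16, -3; range = 16 − (-18) = 34.
Area = (19 × 34) / 2 = 323.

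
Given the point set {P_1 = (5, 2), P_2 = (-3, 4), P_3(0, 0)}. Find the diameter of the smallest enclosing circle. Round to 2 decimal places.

8.25

Side lengths²: P_1P_2² = 68, P_1P_3² = 29, P_2P_3² = 25.
Since P_1P_2² = 68 ≥ 29 + 25 = 54, the angle opposite P_1P_2 is not acute, so the smallest enclosing circle has P_1P_2 as diameter.
Centre = midpoint of P_1P_2 = (1, 3), r² = 68/4 = 17.
Diameter = 2r = 2√17 ≈ 8.25.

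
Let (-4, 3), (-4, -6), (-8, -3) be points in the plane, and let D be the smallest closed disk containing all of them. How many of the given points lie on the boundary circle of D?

2

Call the three points A, B, C in the order given.
Side lengths²: AB² = 81, AC² = 52, BC² = 25.
Since AB² = 81 ≥ 52 + 25 = 77, the angle opposite AB is not acute, so the smallest enclosing circle has AB as diameter.
Centre = midpoint of AB = (-4, -1.5), r² = 81/4 = 20.25.
The points at distance exactly r from the centre are (-4, 3), (-4, -6) — 2 points.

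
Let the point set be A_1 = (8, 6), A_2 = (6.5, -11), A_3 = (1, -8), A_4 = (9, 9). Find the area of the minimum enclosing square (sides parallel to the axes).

The bounding box has width 8 and height 20.
An axis-aligned square enclosing the set must have side ≥ max(width, height).
So the minimum side is max(8, 20) = 20.
Area = 20² = 400.

400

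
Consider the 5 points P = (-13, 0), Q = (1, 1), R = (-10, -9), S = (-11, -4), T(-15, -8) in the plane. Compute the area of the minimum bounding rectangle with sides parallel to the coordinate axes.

160

x ranges over [-15, 1], width 16.
y ranges over [-9, 1], height 10.
Area = 16 × 10 = 160.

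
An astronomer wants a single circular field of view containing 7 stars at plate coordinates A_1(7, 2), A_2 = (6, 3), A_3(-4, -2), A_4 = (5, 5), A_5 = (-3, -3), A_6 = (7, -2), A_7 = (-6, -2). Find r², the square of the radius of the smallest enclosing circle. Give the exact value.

46.25

By Welzl's lemma the MEC is supported by two points (diametrically opposite) or three points (on a circumcircle).
The farthest pair is A_1–A_7 with squared distance 185. The circle on this segment as diameter has centre (0.5, 0) and r² = 185/4 = 46.25.
Check A_2: distance² to centre = 39.25 ≤ 46.25, so it lies inside.
All remaining points lie in this disk, and no smaller disk contains both endpoints, so this is the minimum enclosing circle.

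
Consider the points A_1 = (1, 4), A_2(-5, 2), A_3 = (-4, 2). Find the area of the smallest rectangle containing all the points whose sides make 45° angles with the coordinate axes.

16

In coordinates u = x + y, v = x − y the rectangle is axis-aligned; the map (x,y)→(u,v) scales areas by 2.
u-values: 5, -3, -2; range = 5 − (-3) = 8.
v-values: -3, -7, -6; range = -3 − (-7) = 4.
Area = (8 × 4) / 2 = 16.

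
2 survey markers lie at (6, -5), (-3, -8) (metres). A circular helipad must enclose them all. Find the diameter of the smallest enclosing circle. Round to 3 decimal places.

9.487

The smallest circle enclosing two points has them as diameter endpoints.
Centre = midpoint = (1.5, -6.5); r² = |(6, -5)−(-3, -8)|²/4 = 90/4 = 22.5.
Diameter = 2r = 2√(22.5) ≈ 9.487.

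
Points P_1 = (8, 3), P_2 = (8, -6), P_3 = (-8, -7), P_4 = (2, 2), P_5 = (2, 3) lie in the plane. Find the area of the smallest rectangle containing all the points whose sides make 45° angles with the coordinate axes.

195

In coordinates u = x + y, v = x − y the rectangle is axis-aligned; the map (x,y)→(u,v) scales areas by 2.
u-values: 11, 2, -15, 4, 5; range = 11 − (-15) = 26.
v-values: 5, 14, -1, 0, -1; range = 14 − (-1) = 15.
Area = (26 × 15) / 2 = 195.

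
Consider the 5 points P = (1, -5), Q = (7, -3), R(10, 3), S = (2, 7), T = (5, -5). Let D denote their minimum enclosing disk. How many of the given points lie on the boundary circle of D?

The minimum enclosing circle is determined by three boundary points: P, R, S.
Their circumcentre is (3.9, 0.8) with r² = 42.05.
The farthest remaining point T is at distance² 34.85 ≤ 42.05.
The points at distance exactly r from the centre are P, R, S — 3 points.

3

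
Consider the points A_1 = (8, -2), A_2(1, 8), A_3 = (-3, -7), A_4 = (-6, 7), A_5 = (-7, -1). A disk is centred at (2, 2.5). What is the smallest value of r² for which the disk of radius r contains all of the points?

The required radius is the distance from (2, 2.5) to the farthest point.
Squared distances: 56.25, 31.25, 115.25, 84.25, 93.25.
Maximum is 115.25, attained at A_3.

115.25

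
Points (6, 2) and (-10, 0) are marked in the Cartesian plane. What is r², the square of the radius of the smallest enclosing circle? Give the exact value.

The smallest circle enclosing two points has them as diameter endpoints.
Centre = midpoint = (-2, 1); r² = |(6, 2)−(-10, 0)|²/4 = 260/4 = 65.

65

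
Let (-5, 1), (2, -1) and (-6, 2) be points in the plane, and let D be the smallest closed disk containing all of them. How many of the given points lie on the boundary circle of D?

2

Call the three points A, B, C in the order given.
Side lengths²: AB² = 53, AC² = 2, BC² = 73.
Since BC² = 73 ≥ 53 + 2 = 55, the angle opposite BC is not acute, so the smallest enclosing circle has BC as diameter.
Centre = midpoint of BC = (-2, 0.5), r² = 73/4 = 18.25.
The points at distance exactly r from the centre are (2, -1), (-6, 2) — 2 points.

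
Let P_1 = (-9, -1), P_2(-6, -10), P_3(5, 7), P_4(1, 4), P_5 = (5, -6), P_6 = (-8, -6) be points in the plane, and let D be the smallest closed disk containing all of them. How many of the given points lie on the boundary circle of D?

2

A smallest enclosing disk is always determined by at most three of the input points on its boundary.
The farthest pair is P_2–P_3 with squared distance 410. The circle on this segment as diameter has centre (-0.5, -1.5) and r² = 410/4 = 102.5.
Check P_1: distance² to centre = 72.5 ≤ 102.5, so it lies inside.
All remaining points lie in this disk, and no smaller disk contains both endpoints, so this is the minimum enclosing circle.
The points at distance exactly r from the centre are P_2, P_3 — 2 points.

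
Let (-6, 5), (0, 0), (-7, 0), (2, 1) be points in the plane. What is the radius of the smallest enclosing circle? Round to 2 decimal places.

The minimum enclosing circle of a finite set is fixed by two of the points (as a diameter) or three (as a circumcircle).
The minimum enclosing circle is determined by three boundary points: (-6, 5), (-7, 0), (2, 1).
Their circumcentre is (-29/11, 19/11) with r² = 2665/121.
The farthest remaining point (0, 0) is at distance² 1202/121 ≤ 2665/121.
r = √(2665/121) ≈ 4.69.

4.69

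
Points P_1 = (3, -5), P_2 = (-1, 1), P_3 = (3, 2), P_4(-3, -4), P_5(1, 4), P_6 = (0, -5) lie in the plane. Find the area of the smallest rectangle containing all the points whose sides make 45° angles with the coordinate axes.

66

In coordinates u = x + y, v = x − y the rectangle is axis-aligned; the map (x,y)→(u,v) scales areas by 2.
u-values: -2, 0, 5, -7, 5, -5; range = 5 − (-7) = 12.
v-values: 8, -2, 1, 1, -3, 5; range = 8 − (-3) = 11.
Area = (12 × 11) / 2 = 66.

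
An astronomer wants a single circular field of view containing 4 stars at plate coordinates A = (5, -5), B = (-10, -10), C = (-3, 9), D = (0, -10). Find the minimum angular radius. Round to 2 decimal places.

The minimum enclosing circle is determined by three boundary points: A, B, C.
Their circumcentre is (-4.6, -1.2) with r² = 106.6.
The farthest remaining point D is at distance² 98.6 ≤ 106.6.
r = √(106.6) ≈ 10.32.

10.32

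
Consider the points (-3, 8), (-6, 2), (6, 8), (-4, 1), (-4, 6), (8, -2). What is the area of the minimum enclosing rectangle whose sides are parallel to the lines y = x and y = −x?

In coordinates u = x + y, v = x − y the rectangle is axis-aligned; the map (x,y)→(u,v) scales areas by 2.
u-values: 5, -4, 14, -3, 2, 6; range = 14 − (-4) = 18.
v-values: -11, -8, -2, -5, -10, 10; range = 10 − (-11) = 21.
Area = (18 × 21) / 2 = 189.

189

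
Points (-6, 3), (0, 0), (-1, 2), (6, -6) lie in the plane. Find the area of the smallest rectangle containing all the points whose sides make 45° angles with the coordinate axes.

In coordinates u = x + y, v = x − y the rectangle is axis-aligned; the map (x,y)→(u,v) scales areas by 2.
u-values: -3, 0, 1, 0; range = 1 − (-3) = 4.
v-values: -9, 0, -3, 12; range = 12 − (-9) = 21.
Area = (4 × 21) / 2 = 42.

42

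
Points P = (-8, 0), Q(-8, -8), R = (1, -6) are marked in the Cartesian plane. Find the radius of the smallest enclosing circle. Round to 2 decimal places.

Side lengths²: PQ² = 64, PR² = 117, QR² = 85.
Since PR² = 117 < 85 + 64 = 149, the triangle is acute, so the smallest enclosing circle is the circumcircle.
Circumcentre = (-25/6, -4), r² = 1105/36.
r = √(1105/36) ≈ 5.54.

5.54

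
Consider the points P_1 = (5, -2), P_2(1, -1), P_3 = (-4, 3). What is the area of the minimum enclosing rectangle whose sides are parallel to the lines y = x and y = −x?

In coordinates u = x + y, v = x − y the rectangle is axis-aligned; the map (x,y)→(u,v) scales areas by 2.
u-values: 3, 0, -1; range = 3 − (-1) = 4.
v-values: 7, 2, -7; range = 7 − (-7) = 14.
Area = (4 × 14) / 2 = 28.

28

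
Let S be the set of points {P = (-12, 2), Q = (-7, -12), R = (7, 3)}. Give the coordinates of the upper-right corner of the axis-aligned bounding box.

x-range [-12, 7], y-range [-12, 3].
The upper-right corner is (7, 3).

(7, 3)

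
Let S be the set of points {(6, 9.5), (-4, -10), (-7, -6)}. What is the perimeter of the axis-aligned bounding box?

65

Width = max x − min x = 6 − (-7) = 13.
Height = max y − min y = 9.5 − (-10) = 19.5.
Perimeter = 2(13 + 19.5) = 65.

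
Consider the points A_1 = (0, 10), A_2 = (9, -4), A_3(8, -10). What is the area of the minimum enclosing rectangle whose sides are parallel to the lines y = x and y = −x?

168

In coordinates u = x + y, v = x − y the rectangle is axis-aligned; the map (x,y)→(u,v) scales areas by 2.
u-values: 10, 5, -2; range = 10 − (-2) = 12.
v-values: -10, 13, 18; range = 18 − (-10) = 28.
Area = (12 × 28) / 2 = 168.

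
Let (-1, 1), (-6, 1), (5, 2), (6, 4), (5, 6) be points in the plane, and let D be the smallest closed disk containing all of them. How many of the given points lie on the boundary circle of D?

A smallest enclosing disk is always determined by at most three of the input points on its boundary.
The farthest pair is (-6, 1)–(6, 4) with squared distance 153. The circle on this segment as diameter has centre (0, 2.5) and r² = 153/4 = 38.25.
Check (-1, 1): distance² to centre = 3.25 ≤ 38.25, so it lies inside.
All remaining points lie in this disk, and no smaller disk contains both endpoints, so this is the minimum enclosing circle.
The points at distance exactly r from the centre are (-6, 1), (6, 4) — 2 points.

2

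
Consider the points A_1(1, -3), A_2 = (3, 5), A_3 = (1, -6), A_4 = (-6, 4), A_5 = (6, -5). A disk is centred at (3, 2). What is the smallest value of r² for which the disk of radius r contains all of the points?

85

The required radius is the distance from (3, 2) to the farthest point.
Squared distances: 29, 9, 68, 85, 58.
Maximum is 85, attained at A_4.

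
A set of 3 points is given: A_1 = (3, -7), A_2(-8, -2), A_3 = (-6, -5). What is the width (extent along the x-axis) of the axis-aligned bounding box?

max x = 3, min x = -8, so width = 11.

11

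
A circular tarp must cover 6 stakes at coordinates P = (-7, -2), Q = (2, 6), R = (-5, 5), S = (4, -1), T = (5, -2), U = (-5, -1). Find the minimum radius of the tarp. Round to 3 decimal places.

6.430

The minimum enclosing circle of a finite set is fixed by two of the points (as a diameter) or three (as a circumcircle).
The minimum enclosing circle is determined by three boundary points: P, Q, T.
Their circumcentre is (-1, 0.3125) with r² = 41.34765625.
The farthest remaining point R is at distance² 37.97265625 ≤ 41.34765625.
r = √(41.34765625) ≈ 6.430.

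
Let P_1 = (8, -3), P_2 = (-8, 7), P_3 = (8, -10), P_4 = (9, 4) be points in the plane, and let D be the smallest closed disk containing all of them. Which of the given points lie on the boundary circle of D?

A smallest enclosing disk is always determined by at most three of the input points on its boundary.
The farthest pair is P_2–P_3 with squared distance 545. The circle on this segment as diameter has centre (0, -1.5) and r² = 545/4 = 136.25.
Check P_1: distance² to centre = 66.25 ≤ 136.25, so it lies inside.
All remaining points lie in this disk, and no smaller disk contains both endpoints, so this is the minimum enclosing circle.
The points at distance exactly r from the centre are P_2, P_3 — 2 points.

P_2, P_3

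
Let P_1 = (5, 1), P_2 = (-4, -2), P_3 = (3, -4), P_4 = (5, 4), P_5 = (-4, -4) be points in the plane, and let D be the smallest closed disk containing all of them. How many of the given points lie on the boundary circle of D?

2

A smallest enclosing disk is always determined by at most three of the input points on its boundary.
The farthest pair is P_4–P_5 with squared distance 145. The circle on this segment as diameter has centre (0.5, 0) and r² = 145/4 = 36.25.
Check P_1: distance² to centre = 21.25 ≤ 36.25, so it lies inside.
All remaining points lie in this disk, and no smaller disk contains both endpoints, so this is the minimum enclosing circle.
The points at distance exactly r from the centre are P_4, P_5 — 2 points.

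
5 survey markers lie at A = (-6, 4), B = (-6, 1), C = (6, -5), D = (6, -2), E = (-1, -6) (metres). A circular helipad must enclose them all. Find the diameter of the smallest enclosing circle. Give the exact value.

15

A smallest enclosing disk is always determined by at most three of the input points on its boundary.
The farthest pair is A–C with squared distance 225. The circle on this segment as diameter has centre (0, -0.5) and r² = 225/4 = 56.25.
Check B: distance² to centre = 38.25 ≤ 56.25, so it lies inside.
All remaining points lie in this disk, and no smaller disk contains both endpoints, so this is the minimum enclosing circle.
Diameter = 2r = 2√(56.25) = 15.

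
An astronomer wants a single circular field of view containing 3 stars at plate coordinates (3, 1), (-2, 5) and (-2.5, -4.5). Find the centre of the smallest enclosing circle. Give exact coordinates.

Call the three points A, B, C in the order given.
Side lengths²: AB² = 41, AC² = 60.5, BC² = 90.5.
Since BC² = 90.5 < 60.5 + 41 = 101.5, the triangle is acute, so the smallest enclosing circle is the circumcircle.
Circumcentre = (-31/18, 2/9), r² = 7421/324.
Centre = (-31/18, 2/9).

(-31/18, 2/9)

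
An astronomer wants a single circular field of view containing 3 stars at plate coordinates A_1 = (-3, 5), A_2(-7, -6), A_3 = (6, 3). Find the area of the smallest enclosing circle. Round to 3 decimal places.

Side lengths²: A_1A_2² = 137, A_1A_3² = 85, A_2A_3² = 250.
Since A_2A_3² = 250 ≥ 137 + 85 = 222, the angle opposite A_2A_3 is not acute, so the smallest enclosing circle has A_2A_3 as diameter.
Centre = midpoint of A_2A_3 = (-0.5, -1.5), r² = 250/4 = 62.5.
Area = π·r² = π·62.5 ≈ 196.350.

196.350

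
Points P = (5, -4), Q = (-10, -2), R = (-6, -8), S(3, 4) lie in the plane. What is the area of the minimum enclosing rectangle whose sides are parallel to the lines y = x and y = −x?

In coordinates u = x + y, v = x − y the rectangle is axis-aligned; the map (x,y)→(u,v) scales areas by 2.
u-values: 1, -12, -14, 7; range = 7 − (-14) = 21.
v-values: 9, -8, 2, -1; range = 9 − (-8) = 17.
Area = (21 × 17) / 2 = 178.5.

178.5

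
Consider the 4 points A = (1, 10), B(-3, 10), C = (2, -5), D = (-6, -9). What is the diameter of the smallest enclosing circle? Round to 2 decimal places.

The farthest pair is A–D with squared distance 410. The circle on this segment as diameter has centre (-2.5, 0.5) and r² = 410/4 = 102.5.
Check B: distance² to centre = 90.5 ≤ 102.5, so it lies inside.
All remaining points lie in this disk, and no smaller disk contains both endpoints, so this is the minimum enclosing circle.
Diameter = 2r = 2√(102.5) ≈ 20.25.

20.25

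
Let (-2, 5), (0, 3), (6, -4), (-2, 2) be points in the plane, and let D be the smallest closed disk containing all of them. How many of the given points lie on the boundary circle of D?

2

A smallest enclosing disk is always determined by at most three of the input points on its boundary.
The farthest pair is (-2, 5)–(6, -4) with squared distance 145. The circle on this segment as diameter has centre (2, 0.5) and r² = 145/4 = 36.25.
Check (0, 3): distance² to centre = 10.25 ≤ 36.25, so it lies inside.
All remaining points lie in this disk, and no smaller disk contains both endpoints, so this is the minimum enclosing circle.
The points at distance exactly r from the centre are (-2, 5), (6, -4) — 2 points.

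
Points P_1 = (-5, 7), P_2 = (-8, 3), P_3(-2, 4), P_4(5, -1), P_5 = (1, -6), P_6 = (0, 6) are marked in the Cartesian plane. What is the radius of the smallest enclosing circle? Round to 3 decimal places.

7.159

A smallest enclosing disk is always determined by at most three of the input points on its boundary.
The farthest pair is P_1–P_5 with squared distance 205. The circle on this segment as diameter has centre (-2, 0.5) and r² = 205/4 = 51.25.
Check P_2: distance² to centre = 42.25 ≤ 51.25, so it lies inside.
All remaining points lie in this disk, and no smaller disk contains both endpoints, so this is the minimum enclosing circle.
r = √(51.25) ≈ 7.159.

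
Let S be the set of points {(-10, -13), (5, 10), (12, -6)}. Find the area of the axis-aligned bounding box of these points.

x ranges over [-10, 12], width 22.
y ranges over [-13, 10], height 23.
Area = 22 × 23 = 506.

506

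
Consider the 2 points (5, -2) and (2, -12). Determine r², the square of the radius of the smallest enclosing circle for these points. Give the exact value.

27.25

The smallest circle enclosing two points has them as diameter endpoints.
Centre = midpoint = (3.5, -7); r² = |(5, -2)−(2, -12)|²/4 = 109/4 = 27.25.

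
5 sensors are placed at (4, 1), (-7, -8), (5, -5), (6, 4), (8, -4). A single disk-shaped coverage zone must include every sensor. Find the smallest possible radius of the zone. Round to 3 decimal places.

The farthest pair is (-7, -8)–(6, 4) with squared distance 313. The circle on this segment as diameter has centre (-0.5, -2) and r² = 313/4 = 78.25.
Check (4, 1): distance² to centre = 29.25 ≤ 78.25, so it lies inside.
All remaining points lie in this disk, and no smaller disk contains both endpoints, so this is the minimum enclosing circle.
r = √(78.25) ≈ 8.846.

8.846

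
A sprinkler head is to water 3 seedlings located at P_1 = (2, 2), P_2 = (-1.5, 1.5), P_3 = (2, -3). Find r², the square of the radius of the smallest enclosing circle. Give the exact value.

Side lengths²: P_1P_2² = 12.5, P_1P_3² = 25, P_2P_3² = 32.5.
Since P_2P_3² = 32.5 < 25 + 12.5 = 37.5, the triangle is acute, so the smallest enclosing circle is the circumcircle.
Circumcentre = (4/7, -0.5), r² = 1625/196.

1625/196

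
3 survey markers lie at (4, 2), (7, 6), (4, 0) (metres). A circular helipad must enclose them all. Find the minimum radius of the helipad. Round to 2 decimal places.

Call the three points A, B, C in the order given.
Side lengths²: AB² = 25, AC² = 4, BC² = 45.
Since BC² = 45 ≥ 25 + 4 = 29, the angle opposite BC is not acute, so the smallest enclosing circle has BC as diameter.
Centre = midpoint of BC = (5.5, 3), r² = 45/4 = 11.25.
r = √(11.25) ≈ 3.35.

3.35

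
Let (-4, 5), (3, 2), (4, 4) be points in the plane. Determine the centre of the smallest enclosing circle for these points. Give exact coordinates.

Call the three points A, B, C in the order given.
Side lengths²: AB² = 58, AC² = 65, BC² = 5.
Since AC² = 65 ≥ 58 + 5 = 63, the angle opposite AC is not acute, so the smallest enclosing circle has AC as diameter.
Centre = midpoint of AC = (0, 4.5), r² = 65/4 = 16.25.
Centre = (0, 4.5).

(0, 4.5)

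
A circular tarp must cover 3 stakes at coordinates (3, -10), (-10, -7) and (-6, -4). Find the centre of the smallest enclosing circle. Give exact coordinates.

(-3.5, -8.5)

Call the three points A, B, C in the order given.
Side lengths²: AB² = 178, AC² = 117, BC² = 25.
Since AB² = 178 ≥ 117 + 25 = 142, the angle opposite AB is not acute, so the smallest enclosing circle has AB as diameter.
Centre = midpoint of AB = (-3.5, -8.5), r² = 178/4 = 44.5.
Centre = (-3.5, -8.5).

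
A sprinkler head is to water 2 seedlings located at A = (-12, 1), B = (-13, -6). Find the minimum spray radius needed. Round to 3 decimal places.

3.536

The smallest circle enclosing two points has them as diameter endpoints.
Centre = midpoint = (-12.5, -2.5); r² = |AB|²/4 = 50/4 = 12.5.
r = √(12.5) ≈ 3.536.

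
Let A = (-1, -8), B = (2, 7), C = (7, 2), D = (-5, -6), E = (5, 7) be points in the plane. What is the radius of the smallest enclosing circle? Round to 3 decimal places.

8.229

The minimum enclosing circle of a finite set is fixed by two of the points (as a diameter) or three (as a circumcircle).
The minimum enclosing circle is determined by three boundary points: A, D, E.
Their circumcentre is (13/24, 1/12) with r² = 39005/576.
The farthest remaining point B is at distance² 28781/576 ≤ 39005/576.
r = √(39005/576) ≈ 8.229.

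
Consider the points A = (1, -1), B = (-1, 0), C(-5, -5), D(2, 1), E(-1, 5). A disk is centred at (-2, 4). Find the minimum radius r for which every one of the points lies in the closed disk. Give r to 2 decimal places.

9.49

The required radius is the distance from (-2, 4) to the farthest point.
Squared distances: 34, 17, 90, 25, 2.
Maximum is 90, attained at C.
r = √90 ≈ 9.49.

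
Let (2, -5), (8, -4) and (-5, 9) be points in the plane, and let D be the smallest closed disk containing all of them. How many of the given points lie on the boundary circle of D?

Call the three points A, B, C in the order given.
Side lengths²: AB² = 37, AC² = 245, BC² = 338.
Since BC² = 338 ≥ 245 + 37 = 282, the angle opposite BC is not acute, so the smallest enclosing circle has BC as diameter.
Centre = midpoint of BC = (1.5, 2.5), r² = 338/4 = 84.5.
The points at distance exactly r from the centre are (8, -4), (-5, 9) — 2 points.

2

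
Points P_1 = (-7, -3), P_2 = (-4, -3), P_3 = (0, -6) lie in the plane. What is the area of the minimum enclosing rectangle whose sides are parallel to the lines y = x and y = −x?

In coordinates u = x + y, v = x − y the rectangle is axis-aligned; the map (x,y)→(u,v) scales areas by 2.
u-values: -10, -7, -6; range = -6 − (-10) = 4.
v-values: -4, -1, 6; range = 6 − (-4) = 10.
Area = (4 × 10) / 2 = 20.

20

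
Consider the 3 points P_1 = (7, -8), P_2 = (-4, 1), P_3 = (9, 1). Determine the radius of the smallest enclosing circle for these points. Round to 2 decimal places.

7.28

Side lengths²: P_1P_2² = 202, P_1P_3² = 85, P_2P_3² = 169.
Since P_1P_2² = 202 < 169 + 85 = 254, the triangle is acute, so the smallest enclosing circle is the circumcircle.
Circumcentre = (2.5, -41/18), r² = 8585/162.
r = √(8585/162) ≈ 7.28.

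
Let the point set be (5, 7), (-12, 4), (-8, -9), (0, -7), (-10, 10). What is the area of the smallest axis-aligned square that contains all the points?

The bounding box has width 17 and height 19.
An axis-aligned square enclosing the set must have side ≥ max(width, height).
So the minimum side is max(17, 19) = 19.
Area = 19² = 361.

361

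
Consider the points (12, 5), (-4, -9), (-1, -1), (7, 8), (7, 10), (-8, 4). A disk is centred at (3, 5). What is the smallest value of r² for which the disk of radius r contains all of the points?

245

The required radius is the distance from (3, 5) to the farthest point.
Squared distances: 81, 245, 52, 25, 41, 122.
Maximum is 245, attained at (-4, -9).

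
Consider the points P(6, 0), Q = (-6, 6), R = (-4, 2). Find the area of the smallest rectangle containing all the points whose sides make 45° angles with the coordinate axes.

In coordinates u = x + y, v = x − y the rectangle is axis-aligned; the map (x,y)→(u,v) scales areas by 2.
u-values: 6, 0, -2; range = 6 − (-2) = 8.
v-values: 6, -12, -6; range = 6 − (-12) = 18.
Area = (8 × 18) / 2 = 72.

72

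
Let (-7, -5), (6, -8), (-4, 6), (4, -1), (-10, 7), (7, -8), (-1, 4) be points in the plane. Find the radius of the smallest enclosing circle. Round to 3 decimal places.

11.336

A smallest enclosing disk is always determined by at most three of the input points on its boundary.
The farthest pair is (-10, 7)–(7, -8) with squared distance 514. The circle on this segment as diameter has centre (-1.5, -0.5) and r² = 514/4 = 128.5.
Check (-7, -5): distance² to centre = 50.5 ≤ 128.5, so it lies inside.
All remaining points lie in this disk, and no smaller disk contains both endpoints, so this is the minimum enclosing circle.
r = √(128.5) ≈ 11.336.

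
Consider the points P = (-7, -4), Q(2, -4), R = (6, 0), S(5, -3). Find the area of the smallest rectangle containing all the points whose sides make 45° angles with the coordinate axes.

93.5

In coordinates u = x + y, v = x − y the rectangle is axis-aligned; the map (x,y)→(u,v) scales areas by 2.
u-values: -11, -2, 6, 2; range = 6 − (-11) = 17.
v-values: -3, 6, 6, 8; range = 8 − (-3) = 11.
Area = (17 × 11) / 2 = 93.5.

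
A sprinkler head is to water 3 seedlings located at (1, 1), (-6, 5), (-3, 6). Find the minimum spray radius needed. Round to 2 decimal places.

4.03

Call the three points A, B, C in the order given.
Side lengths²: AB² = 65, AC² = 41, BC² = 10.
Since AB² = 65 ≥ 41 + 10 = 51, the angle opposite AB is not acute, so the smallest enclosing circle has AB as diameter.
Centre = midpoint of AB = (-2.5, 3), r² = 65/4 = 16.25.
r = √(16.25) ≈ 4.03.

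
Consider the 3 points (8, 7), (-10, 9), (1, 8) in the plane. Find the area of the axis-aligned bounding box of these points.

x ranges over [-10, 8], width 18.
y ranges over [7, 9], height 2.
Area = 18 × 2 = 36.

36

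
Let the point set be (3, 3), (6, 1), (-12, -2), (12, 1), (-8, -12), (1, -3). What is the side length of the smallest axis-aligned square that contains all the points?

The bounding box has width 24 and height 15.
An axis-aligned square enclosing the set must have side ≥ max(width, height).
So the minimum side is max(24, 15) = 24.

24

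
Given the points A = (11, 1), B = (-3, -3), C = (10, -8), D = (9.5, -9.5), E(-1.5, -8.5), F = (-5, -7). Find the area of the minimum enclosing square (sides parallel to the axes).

The bounding box has width 16 and height 10.5.
An axis-aligned square enclosing the set must have side ≥ max(width, height).
So the minimum side is max(16, 10.5) = 16.
Area = 16² = 256.

256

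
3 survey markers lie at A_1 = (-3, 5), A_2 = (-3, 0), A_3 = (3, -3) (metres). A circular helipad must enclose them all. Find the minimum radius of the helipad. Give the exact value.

5

Side lengths²: A_1A_2² = 25, A_1A_3² = 100, A_2A_3² = 45.
Since A_1A_3² = 100 ≥ 45 + 25 = 70, the angle opposite A_1A_3 is not acute, so the smallest enclosing circle has A_1A_3 as diameter.
Centre = midpoint of A_1A_3 = (0, 1), r² = 100/4 = 25.
r = √25 = 5.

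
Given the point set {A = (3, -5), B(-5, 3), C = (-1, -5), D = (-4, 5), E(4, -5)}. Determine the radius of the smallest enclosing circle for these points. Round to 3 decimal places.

6.403

The farthest pair is D–E with squared distance 164. The circle on this segment as diameter has centre (0, 0) and r² = 164/4 = 41.
Check A: distance² to centre = 34 ≤ 41, so it lies inside.
All remaining points lie in this disk, and no smaller disk contains both endpoints, so this is the minimum enclosing circle.
r = √41 ≈ 6.403.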